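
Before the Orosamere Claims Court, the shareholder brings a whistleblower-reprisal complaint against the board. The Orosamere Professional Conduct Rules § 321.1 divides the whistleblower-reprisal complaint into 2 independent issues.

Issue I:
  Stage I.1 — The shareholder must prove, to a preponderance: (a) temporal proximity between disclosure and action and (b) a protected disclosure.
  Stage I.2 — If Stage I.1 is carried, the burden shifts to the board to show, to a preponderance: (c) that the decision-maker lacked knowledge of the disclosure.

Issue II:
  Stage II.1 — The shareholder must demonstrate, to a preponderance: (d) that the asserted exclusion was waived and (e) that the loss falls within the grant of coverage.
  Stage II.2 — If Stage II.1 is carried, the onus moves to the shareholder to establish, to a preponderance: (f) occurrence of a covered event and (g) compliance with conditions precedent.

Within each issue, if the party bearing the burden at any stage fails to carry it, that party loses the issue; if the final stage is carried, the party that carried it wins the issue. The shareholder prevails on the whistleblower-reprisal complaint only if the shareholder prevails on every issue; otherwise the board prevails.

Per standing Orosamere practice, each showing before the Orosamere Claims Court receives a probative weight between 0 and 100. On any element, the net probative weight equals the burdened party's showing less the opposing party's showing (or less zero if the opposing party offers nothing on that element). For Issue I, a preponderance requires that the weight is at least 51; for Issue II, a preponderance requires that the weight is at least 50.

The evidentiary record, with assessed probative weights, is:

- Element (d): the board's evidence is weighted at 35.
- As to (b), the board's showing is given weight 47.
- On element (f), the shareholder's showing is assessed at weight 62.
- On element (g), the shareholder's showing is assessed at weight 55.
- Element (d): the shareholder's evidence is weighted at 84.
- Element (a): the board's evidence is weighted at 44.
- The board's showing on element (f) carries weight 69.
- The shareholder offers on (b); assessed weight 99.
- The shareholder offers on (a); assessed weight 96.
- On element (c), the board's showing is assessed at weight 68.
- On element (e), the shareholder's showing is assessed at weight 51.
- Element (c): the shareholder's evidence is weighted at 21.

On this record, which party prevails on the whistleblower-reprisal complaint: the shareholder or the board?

— Issue I —
Stage I.1 — burden on shareholder; standard: a preponderance (weight is at least 51).
    (a): 96 − 44 = 52 ≥ 51 [met]
    (b): 99 − 47 = 52 ≥ 51 [met]
  The shareholder carries Stage I.1; the board now bears the burden.
Stage I.2 — burden on board; standard: a preponderance (weight is at least 51).
    (c): 68 − 21 = 47 < 51 [not met]
  Not every element is met, so the board fails to carry Stage I.2.
So the shareholder prevails on this issue.
— Issue II —
Stage II.1 — burden on shareholder; standard: a preponderance (weight is at least 50).
    (d): 84 − 35 = 49 < 50 [not met]
    (e): 51 ≥ 50 [met]
  The shareholder does not carry Stage II.1.
The board prevails on this issue.
Per-issue: Issue I → shareholder; Issue II → board. The shareholder must prevail on every issue; overall, the board prevails.

board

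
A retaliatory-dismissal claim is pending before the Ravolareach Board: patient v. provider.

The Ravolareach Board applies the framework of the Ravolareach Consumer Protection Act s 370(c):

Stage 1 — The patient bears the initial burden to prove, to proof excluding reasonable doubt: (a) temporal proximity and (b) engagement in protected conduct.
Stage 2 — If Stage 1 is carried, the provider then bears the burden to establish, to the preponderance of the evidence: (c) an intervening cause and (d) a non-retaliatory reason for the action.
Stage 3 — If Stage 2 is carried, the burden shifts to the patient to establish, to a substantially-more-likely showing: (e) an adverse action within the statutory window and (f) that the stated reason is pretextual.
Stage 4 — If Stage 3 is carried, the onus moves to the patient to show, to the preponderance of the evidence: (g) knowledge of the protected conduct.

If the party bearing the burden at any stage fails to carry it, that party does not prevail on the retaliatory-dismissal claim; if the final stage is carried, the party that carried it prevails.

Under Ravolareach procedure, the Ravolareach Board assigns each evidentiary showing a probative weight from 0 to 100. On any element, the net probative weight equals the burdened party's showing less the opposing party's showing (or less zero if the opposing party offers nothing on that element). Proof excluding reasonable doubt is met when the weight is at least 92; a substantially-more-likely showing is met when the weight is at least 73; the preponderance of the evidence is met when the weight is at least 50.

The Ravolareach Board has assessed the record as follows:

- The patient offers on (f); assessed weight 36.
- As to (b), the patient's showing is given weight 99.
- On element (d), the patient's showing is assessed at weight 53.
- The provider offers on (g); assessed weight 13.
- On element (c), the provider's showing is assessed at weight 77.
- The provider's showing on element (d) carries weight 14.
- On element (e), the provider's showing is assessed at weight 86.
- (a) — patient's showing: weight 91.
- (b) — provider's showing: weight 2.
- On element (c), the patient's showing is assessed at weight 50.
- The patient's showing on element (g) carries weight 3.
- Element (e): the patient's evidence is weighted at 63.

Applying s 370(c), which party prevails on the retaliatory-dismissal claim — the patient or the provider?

provider

Stage 1 — burden on patient; standard: proof excluding reasonable doubt (weight is at least 92).
    (a): 91 < 92 [not met]
    (b): 99 − 2 = 97 ≥ 92 [met]
  The patient does not carry Stage 1.
The analysis ends at Stage 1; the provider prevails.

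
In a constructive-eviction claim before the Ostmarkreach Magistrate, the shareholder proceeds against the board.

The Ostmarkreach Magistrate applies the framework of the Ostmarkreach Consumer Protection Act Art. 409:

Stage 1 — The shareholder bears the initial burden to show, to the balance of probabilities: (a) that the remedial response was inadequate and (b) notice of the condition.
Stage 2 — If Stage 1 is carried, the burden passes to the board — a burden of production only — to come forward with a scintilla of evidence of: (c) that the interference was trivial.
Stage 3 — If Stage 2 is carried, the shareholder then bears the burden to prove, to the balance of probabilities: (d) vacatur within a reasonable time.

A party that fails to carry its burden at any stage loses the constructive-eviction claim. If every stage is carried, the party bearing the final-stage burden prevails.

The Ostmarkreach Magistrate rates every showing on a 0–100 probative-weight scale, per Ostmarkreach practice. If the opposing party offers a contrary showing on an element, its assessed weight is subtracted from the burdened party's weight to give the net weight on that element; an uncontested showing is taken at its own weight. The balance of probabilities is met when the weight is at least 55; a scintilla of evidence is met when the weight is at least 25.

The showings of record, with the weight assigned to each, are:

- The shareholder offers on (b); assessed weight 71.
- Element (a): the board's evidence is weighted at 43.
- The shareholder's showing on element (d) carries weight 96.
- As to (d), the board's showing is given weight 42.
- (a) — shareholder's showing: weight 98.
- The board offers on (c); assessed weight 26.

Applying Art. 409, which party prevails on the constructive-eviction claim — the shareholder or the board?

board

Stage 1 — burden on shareholder; standard: the balance of probabilities (weight is at least 55).
    (a): 98 − 43 = 55 ≥ 55 [met]
    (b): 71 ≥ 55 [met]
  All elements met. The burden passes to the board.
Stage 2 — burden on board; standard: a scintilla of evidence (weight is at least 25).
    (c): 26 ≥ 25 [met]
  The board carries Stage 2; the shareholder now bears the burden.
Stage 3 — burden on shareholder; standard: the balance of probabilities (weight is at least 55).
    (d): 96 − 42 = 54 < 55 [not met]
  Stage 3 not carried; the shareholder fails its burden.
The analysis ends at Stage 3; the board prevails.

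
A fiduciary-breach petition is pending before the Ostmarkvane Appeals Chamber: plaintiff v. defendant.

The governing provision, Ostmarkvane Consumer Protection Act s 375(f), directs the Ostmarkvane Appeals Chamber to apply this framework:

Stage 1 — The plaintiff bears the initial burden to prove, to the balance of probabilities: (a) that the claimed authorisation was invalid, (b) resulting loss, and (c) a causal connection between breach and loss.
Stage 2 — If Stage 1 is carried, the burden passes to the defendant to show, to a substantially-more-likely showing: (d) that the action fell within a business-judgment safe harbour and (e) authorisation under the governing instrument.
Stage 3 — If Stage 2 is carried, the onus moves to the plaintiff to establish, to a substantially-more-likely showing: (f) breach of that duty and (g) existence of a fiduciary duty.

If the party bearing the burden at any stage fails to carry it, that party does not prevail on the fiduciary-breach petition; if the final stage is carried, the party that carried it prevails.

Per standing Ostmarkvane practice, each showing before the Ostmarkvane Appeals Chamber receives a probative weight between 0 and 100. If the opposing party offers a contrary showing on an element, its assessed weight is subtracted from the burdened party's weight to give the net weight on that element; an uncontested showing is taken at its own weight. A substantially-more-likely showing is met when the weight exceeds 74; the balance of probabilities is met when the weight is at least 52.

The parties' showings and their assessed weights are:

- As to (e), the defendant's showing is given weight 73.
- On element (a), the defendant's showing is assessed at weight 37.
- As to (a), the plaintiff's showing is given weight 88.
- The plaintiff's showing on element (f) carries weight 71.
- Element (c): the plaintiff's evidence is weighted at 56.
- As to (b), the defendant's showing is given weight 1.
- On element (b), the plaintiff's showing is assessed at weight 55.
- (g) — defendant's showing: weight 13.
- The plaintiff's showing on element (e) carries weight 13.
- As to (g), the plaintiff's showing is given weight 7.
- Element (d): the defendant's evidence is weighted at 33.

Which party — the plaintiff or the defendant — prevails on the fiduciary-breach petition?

defendant

Stage 1 (plaintiff, the balance of probabilities, weight is at least 52): (a) net 88−37=51 < 52 — fails; (b) net 55−1=54 ≥ 52 — meets; (c) 56 ≥ 52 — meets.
  The plaintiff does not carry Stage 1.
So the defendant prevails.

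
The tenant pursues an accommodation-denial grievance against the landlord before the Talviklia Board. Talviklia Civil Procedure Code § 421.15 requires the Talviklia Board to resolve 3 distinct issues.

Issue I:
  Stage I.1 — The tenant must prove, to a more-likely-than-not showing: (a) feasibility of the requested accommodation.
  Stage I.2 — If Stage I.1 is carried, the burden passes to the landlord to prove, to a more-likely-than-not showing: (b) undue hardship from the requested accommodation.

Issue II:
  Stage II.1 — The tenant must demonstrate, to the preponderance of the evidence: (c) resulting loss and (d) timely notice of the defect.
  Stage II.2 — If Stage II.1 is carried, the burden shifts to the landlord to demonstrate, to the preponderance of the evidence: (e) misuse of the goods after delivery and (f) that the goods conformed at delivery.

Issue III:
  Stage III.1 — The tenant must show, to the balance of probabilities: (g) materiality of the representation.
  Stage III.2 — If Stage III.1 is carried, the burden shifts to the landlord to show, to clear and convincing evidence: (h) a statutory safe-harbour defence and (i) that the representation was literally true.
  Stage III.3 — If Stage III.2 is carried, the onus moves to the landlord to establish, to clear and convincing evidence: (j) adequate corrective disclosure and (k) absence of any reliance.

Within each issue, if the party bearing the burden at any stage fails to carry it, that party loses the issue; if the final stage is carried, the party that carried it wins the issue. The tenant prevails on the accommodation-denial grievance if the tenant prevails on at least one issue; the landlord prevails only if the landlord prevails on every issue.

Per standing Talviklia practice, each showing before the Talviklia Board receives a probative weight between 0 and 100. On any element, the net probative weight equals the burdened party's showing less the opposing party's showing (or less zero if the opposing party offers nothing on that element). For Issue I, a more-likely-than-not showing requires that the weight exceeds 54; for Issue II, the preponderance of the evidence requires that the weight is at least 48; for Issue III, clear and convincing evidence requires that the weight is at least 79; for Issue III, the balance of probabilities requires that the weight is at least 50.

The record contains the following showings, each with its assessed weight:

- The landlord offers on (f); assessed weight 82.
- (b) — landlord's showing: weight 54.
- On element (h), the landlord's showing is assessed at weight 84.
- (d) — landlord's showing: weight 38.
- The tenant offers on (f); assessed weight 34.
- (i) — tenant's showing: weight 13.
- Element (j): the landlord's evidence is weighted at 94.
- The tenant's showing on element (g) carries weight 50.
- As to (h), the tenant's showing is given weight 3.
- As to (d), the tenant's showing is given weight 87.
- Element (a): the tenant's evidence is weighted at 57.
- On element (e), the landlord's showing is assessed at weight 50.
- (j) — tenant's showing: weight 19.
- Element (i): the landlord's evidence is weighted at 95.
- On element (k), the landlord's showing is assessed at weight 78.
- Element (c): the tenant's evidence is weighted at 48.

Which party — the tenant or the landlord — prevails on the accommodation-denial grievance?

— Issue I —
Stage I.1 (tenant, a more-likely-than-not showing, weight exceeds 54): (a) 57 > 54 — meets.
  The tenant carries Stage I.1; the landlord now bears the burden.
Stage I.2 (landlord, a more-likely-than-not showing, weight exceeds 54): (b) 54 ≤ 54 — fails.
  Stage I.2 not carried; the landlord fails its burden.
The analysis ends at Stage I.2; the tenant prevails on this issue.
— Issue II —
Stage II.1 (tenant, the preponderance of the evidence, weight is at least 48): (c) 48 ≥ 48 — meets; (d) net 87−38=49 ≥ 48 — meets.
  Stage II.1 carried; the burden shifts to the landlord.
Stage II.2 (landlord, the preponderance of the evidence, weight is at least 48): (e) 50 ≥ 48 — meets; (f) net 82−34=48 ≥ 48 — meets.
  All elements met at the final stage.
With every stage satisfied, the landlord prevails on this issue.
— Issue III —
Stage III.1 (tenant, the balance of probabilities, weight is at least 50): (g) 50 ≥ 50 — meets.
  Stage III.1 is satisfied; the onus moves to the landlord.
Stage III.2 (landlord, clear and convincing evidence, weight is at least 79): (h) net 84−3=81 ≥ 79 — meets; (i) net 95−13=82 ≥ 79 — meets.
  Stage III.2 is satisfied; the landlord continues to bear the burden.
Stage III.3 (landlord, clear and convincing evidence, weight is at least 79): (j) net 94−19=75 < 79 — fails; (k) 78 < 79 — fails.
  Stage III.3 not carried; the landlord fails its burden.
So the tenant prevails on this issue.
Per-issue: Issue I → tenant; Issue II → landlord; Issue III → tenant. The tenant must prevail on at least one issue; overall, the tenant prevails.

tenant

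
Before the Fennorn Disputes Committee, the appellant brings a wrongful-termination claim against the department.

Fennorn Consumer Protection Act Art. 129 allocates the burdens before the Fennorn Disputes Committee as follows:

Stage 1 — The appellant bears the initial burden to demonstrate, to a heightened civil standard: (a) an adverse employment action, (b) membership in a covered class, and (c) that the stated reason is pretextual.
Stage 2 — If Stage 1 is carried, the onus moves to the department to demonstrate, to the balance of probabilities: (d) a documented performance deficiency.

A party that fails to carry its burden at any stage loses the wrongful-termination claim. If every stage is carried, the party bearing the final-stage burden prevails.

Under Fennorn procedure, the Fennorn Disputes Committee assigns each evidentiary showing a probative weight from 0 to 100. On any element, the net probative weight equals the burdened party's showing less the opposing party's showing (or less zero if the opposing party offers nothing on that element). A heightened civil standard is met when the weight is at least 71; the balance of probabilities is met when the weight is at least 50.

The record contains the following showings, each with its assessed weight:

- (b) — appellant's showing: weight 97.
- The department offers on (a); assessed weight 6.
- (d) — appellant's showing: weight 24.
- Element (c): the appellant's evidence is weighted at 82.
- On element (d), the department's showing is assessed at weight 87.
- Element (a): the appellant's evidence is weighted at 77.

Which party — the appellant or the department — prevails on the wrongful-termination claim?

At Stage 1 the appellant must meet a heightened civil standard (weight is at least 71): on (a) the weight is 77 less the opposing 6 gives net 71, ≥ 71, so (a) meets the standard; on (b) the weight is 97, ≥ 71, so (b) meets the standard; on (c) the weight is 82, which does reach 71, so (c) meets the standard.
  The appellant carries Stage 1; the department now bears the burden.
At Stage 2 the department must meet the balance of probabilities (weight is at least 50): on (d) the weight is 87 less the opposing 24 gives net 63, which does reach 50, so (d) meets the standard.
  The department carries the last stage.
All stages carried — the department prevails.

department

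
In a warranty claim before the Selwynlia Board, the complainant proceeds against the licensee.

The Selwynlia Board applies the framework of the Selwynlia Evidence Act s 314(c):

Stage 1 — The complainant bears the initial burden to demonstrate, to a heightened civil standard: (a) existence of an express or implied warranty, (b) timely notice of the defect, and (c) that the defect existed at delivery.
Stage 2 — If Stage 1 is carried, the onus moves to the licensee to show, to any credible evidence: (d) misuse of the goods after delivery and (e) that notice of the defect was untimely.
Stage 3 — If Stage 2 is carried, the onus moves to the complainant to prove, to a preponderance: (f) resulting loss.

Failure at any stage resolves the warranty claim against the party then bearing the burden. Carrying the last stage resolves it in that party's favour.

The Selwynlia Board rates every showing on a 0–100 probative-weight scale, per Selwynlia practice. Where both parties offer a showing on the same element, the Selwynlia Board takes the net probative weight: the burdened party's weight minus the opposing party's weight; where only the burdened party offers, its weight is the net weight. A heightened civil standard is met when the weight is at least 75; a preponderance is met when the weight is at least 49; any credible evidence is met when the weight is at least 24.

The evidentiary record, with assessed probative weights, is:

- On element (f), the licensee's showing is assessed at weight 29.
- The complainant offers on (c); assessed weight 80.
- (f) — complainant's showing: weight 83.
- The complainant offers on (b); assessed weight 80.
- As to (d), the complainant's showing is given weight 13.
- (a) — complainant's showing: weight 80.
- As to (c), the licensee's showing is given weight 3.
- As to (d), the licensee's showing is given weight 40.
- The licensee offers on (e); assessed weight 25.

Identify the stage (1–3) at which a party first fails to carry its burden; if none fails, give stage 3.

At Stage 1 the complainant must meet a heightened civil standard (weight is at least 75): on (a) the weight is 80, ≥ 75, so (a) meets the standard; on (b) the weight is 80, ≥ 75, so (b) meets the standard; on (c) the weight is 80 less the opposing 3 gives net 77, ≥ 75, so (c) meets the standard.
  All elements met. The burden passes to the licensee.
At Stage 2 the licensee must meet any credible evidence (weight is at least 24): on (d) the weight is 40 less the opposing 13 gives net 27, which does reach 24, so (d) meets the standard; on (e) the weight is 25, which does reach 24, so (e) meets the standard.
  Stage 2 carried; the burden shifts to the complainant.
At Stage 3 the complainant must meet a preponderance (weight is at least 49): on (f) the weight is 83 less the opposing 29 gives net 54, ≥ 49, so (f) meets the standard.
  All elements met at the final stage.
All stages carried — the complainant prevails.

stage 3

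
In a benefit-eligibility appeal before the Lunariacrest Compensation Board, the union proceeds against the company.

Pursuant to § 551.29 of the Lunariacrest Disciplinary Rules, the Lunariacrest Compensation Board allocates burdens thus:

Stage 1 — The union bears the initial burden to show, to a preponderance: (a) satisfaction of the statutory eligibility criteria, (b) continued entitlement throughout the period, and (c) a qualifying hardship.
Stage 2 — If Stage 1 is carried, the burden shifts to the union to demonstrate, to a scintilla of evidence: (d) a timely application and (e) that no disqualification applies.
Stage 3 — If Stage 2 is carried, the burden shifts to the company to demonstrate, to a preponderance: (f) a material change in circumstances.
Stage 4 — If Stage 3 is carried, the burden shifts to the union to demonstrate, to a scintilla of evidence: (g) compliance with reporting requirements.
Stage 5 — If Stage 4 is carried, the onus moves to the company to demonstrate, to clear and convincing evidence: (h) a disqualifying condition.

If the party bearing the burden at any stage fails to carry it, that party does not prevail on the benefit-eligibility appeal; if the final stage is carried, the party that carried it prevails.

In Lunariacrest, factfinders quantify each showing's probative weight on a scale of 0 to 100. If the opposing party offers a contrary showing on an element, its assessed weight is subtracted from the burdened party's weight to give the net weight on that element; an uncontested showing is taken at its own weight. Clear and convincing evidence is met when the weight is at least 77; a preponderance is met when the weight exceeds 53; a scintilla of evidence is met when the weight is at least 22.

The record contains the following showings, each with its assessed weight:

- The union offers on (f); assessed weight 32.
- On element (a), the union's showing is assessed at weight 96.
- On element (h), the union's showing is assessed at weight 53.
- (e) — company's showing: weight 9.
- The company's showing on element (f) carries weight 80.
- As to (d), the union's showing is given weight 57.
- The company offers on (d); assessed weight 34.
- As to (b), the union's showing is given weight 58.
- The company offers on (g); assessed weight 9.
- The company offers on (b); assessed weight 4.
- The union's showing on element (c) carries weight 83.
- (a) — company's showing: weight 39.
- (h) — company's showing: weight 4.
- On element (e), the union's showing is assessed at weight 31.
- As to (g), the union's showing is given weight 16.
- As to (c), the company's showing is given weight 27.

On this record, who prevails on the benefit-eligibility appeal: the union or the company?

union

At Stage 1 the union must meet a preponderance (weight exceeds 53): on (a) the weight is 96 less the opposing 39 gives net 57, which does exceed 53, so (a) meets the standard; on (b) the weight is 58 less the opposing 4 gives net 54, > 53, so (b) meets the standard; on (c) the weight is 83 less the opposing 27 gives net 56, which does exceed 53, so (c) meets the standard.
  Stage 1 carried; the burden remains with the union.
At Stage 2 the union must meet a scintilla of evidence (weight is at least 22): on (d) the weight is 57 less the opposing 34 gives net 23, which does reach 22, so (d) meets the standard; on (e) the weight is 31 less the opposing 9 gives net 22, which does reach 22, so (e) meets the standard.
  All elements met. The burden passes to the company.
At Stage 3 the company must meet a preponderance (weight exceeds 53): on (f) the weight is 80 less the opposing 32 gives net 48, which does not exceed 53, so (f) does not meet the standard.
  Not every element is met, so the company fails to carry Stage 3.
The union prevails.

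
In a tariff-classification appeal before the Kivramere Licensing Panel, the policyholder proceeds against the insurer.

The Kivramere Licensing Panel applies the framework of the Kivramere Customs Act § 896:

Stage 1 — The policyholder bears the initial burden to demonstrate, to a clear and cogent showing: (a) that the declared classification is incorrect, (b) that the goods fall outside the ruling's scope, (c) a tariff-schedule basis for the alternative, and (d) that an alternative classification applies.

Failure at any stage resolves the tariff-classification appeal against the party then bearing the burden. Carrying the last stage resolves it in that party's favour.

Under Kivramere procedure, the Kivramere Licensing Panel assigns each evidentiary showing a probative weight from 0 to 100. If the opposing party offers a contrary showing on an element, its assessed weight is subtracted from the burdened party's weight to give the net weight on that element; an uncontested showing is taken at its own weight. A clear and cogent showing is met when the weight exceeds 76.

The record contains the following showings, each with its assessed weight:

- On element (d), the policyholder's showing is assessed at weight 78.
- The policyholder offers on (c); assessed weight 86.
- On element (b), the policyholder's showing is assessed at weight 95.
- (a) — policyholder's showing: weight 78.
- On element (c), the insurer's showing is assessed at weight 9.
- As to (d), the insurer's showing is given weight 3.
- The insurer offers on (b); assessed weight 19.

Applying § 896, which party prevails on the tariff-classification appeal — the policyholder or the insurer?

At Stage 1 the policyholder must meet a clear and cogent showing (weight exceeds 76): on (a) the weight is 78, which does exceed 76, so (a) meets the standard; on (b) the weight is 95 less the opposing 19 gives net 76, which does not exceed 76, so (b) does not meet the standard; on (c) the weight is 86 less the opposing 9 gives net 77, > 76, so (c) meets the standard; on (d) the weight is 78 less the opposing 3 gives net 75, which does not exceed 76, so (d) does not meet the standard.
  The policyholder does not carry Stage 1.
The analysis ends at Stage 1; the insurer prevails.

insurer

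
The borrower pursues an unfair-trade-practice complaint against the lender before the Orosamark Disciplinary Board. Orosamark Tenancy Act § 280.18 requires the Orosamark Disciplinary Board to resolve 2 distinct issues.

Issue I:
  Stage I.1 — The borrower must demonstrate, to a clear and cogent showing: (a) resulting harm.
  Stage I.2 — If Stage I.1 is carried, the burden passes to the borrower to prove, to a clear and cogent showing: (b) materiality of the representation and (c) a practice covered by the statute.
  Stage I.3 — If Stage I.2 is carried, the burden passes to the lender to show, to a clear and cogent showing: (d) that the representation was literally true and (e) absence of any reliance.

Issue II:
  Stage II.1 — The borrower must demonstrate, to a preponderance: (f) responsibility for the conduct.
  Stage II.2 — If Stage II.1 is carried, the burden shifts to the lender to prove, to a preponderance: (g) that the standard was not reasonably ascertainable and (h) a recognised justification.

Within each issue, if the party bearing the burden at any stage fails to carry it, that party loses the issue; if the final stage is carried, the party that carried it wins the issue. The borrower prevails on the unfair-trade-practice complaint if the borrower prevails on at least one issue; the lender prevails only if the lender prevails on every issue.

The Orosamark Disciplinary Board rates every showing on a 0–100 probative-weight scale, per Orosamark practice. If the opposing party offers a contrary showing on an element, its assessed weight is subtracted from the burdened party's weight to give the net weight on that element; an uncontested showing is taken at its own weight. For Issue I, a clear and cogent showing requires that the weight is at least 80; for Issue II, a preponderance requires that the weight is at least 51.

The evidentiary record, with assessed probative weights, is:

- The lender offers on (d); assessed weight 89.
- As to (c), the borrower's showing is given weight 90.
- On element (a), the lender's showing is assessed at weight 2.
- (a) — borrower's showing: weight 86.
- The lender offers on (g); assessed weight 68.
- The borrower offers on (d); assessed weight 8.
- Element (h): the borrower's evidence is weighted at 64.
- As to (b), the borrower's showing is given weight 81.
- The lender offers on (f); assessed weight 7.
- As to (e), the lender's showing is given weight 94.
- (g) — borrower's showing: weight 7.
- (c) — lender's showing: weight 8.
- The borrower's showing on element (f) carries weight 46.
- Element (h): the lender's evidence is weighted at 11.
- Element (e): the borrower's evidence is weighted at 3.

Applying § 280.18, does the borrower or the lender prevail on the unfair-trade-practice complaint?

— Issue I —
At Stage I.1 the borrower must meet a clear and cogent showing (weight is at least 80): on (a) the weight is 86 less the opposing 2 gives net 84, ≥ 80, so (a) meets the standard.
  All elements met. The borrower retains the burden for Stage I.2.
At Stage I.2 the borrower must meet a clear and cogent showing (weight is at least 80): on (b) the weight is 81, ≥ 80, so (b) meets the standard; on (c) the weight is 90 less the opposing 8 gives net 82, ≥ 80, so (c) meets the standard.
  All elements met. The burden passes to the lender.
At Stage I.3 the lender must meet a clear and cogent showing (weight is at least 80): on (d) the weight is 89 less the opposing 8 gives net 81, which does reach 80, so (d) meets the standard; on (e) the weight is 94 less the opposing 3 gives net 91, ≥ 80, so (e) meets the standard.
  All elements met at the final stage.
All stages carried — the lender prevails on this issue.
— Issue II —
Stage II.1 (borrower, a preponderance, weight is at least 51): (f) net 46−7=39 < 51 — fails.
  Stage II.1 not carried; the borrower fails its burden.
The analysis ends at Stage II.1; the lender prevails on this issue.
Per-issue: Issue I → lender; Issue II → lender. The borrower must prevail on at least one issue; overall, the lender prevails.

lender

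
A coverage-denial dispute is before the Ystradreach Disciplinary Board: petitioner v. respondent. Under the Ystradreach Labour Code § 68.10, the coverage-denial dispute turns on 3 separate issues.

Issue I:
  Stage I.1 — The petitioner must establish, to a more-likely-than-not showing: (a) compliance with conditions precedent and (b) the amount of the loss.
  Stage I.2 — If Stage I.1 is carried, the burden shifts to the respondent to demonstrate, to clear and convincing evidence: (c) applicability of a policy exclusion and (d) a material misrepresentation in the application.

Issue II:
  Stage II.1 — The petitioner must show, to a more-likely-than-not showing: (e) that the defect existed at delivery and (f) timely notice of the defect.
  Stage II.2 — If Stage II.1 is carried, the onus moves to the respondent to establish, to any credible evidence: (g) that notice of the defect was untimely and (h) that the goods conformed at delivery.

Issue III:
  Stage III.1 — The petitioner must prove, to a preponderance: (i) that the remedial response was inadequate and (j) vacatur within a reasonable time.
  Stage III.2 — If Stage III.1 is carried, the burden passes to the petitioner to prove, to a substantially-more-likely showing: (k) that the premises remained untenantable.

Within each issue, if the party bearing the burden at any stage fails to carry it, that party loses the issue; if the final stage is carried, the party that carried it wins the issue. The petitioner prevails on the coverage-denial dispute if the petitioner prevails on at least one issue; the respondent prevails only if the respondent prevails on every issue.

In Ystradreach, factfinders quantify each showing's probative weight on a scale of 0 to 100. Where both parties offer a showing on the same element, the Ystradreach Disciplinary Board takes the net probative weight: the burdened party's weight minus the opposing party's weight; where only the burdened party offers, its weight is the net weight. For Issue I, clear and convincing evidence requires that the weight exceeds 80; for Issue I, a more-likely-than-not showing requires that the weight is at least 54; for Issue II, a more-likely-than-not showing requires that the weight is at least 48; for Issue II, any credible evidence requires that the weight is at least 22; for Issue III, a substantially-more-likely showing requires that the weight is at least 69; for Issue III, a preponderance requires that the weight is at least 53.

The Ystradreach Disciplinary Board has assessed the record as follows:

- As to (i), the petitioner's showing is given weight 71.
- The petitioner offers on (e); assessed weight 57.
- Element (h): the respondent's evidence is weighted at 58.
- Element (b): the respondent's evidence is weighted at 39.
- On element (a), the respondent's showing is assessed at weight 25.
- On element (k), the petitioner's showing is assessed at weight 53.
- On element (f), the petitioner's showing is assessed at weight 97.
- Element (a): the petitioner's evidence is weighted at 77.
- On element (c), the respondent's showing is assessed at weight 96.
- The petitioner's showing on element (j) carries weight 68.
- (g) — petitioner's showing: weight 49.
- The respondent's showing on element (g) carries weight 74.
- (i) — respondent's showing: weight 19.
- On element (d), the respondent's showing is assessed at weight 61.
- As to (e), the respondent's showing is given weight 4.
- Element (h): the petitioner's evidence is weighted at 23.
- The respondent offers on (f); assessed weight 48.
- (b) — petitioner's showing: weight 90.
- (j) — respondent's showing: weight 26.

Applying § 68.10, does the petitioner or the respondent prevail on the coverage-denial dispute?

respondent

— Issue I —
At Stage I.1 the petitioner must meet a more-likely-than-not showing (weight is at least 54): on (a) the weight is 77 less the opposing 25 gives net 52, < 54, so (a) does not meet the standard; on (b) the weight is 90 less the opposing 39 gives net 51, which does not reach 54, so (b) does not meet the standard.
  Not every element is met, so the petitioner fails to carry Stage I.1.
The respondent prevails on this issue.
— Issue II —
Stage II.1 — burden on petitioner; standard: a more-likely-than-not showing (weight is at least 48).
    (e): 57 − 4 = 53 ≥ 48 [met]
    (f): 97 − 48 = 49 ≥ 48 [met]
  Stage II.1 is satisfied; the onus moves to the respondent.
Stage II.2 — burden on respondent; standard: any credible evidence (weight is at least 22).
    (g): 74 − 49 = 25 ≥ 22 [met]
    (h): 58 − 23 = 35 ≥ 22 [met]
  Stage II.2 carried; the final stage is satisfied.
All stages carried — the respondent prevails on this issue.
— Issue III —
Stage III.1 — burden on petitioner; standard: a preponderance (weight is at least 53).
    (i): 71 − 19 = 52 < 53 [not met]
    (j): 68 − 26 = 42 < 53 [not met]
  The petitioner does not carry Stage III.1.
So the respondent prevails on this issue.
Per-issue: Issue I → respondent; Issue II → respondent; Issue III → respondent. The petitioner must prevail on at least one issue; overall, the respondent prevails.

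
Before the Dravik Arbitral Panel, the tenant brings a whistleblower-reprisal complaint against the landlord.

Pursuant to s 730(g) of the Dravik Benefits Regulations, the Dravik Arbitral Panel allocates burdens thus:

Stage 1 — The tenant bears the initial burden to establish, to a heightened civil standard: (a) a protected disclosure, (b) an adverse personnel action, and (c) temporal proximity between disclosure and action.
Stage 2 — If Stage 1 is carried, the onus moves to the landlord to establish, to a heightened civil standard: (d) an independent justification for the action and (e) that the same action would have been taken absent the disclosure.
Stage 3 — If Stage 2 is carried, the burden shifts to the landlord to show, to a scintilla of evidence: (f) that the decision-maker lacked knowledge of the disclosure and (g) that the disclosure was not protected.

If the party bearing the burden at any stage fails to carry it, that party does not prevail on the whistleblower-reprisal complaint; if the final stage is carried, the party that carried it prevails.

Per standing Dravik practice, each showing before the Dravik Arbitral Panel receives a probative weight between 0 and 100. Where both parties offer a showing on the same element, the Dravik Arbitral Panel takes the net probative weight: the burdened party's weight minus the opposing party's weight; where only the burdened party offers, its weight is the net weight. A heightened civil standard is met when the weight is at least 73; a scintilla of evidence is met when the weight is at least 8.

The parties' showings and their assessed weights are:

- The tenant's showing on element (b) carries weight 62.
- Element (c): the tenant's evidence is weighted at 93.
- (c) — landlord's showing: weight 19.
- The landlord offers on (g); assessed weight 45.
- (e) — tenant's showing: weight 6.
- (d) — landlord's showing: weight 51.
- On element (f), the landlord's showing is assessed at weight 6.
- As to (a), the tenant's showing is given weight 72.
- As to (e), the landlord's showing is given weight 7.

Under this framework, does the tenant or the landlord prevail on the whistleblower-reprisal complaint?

landlord

At Stage 1 the tenant must meet a heightened civil standard (weight is at least 73): on (a) the weight is 72, < 73, so (a) does not meet the standard; on (b) the weight is 62, < 73, so (b) does not meet the standard; on (c) the weight is 93 less the opposing 19 gives net 74, which does reach 73, so (c) meets the standard.
  Not every element is met, so the tenant fails to carry Stage 1.
The landlord prevails.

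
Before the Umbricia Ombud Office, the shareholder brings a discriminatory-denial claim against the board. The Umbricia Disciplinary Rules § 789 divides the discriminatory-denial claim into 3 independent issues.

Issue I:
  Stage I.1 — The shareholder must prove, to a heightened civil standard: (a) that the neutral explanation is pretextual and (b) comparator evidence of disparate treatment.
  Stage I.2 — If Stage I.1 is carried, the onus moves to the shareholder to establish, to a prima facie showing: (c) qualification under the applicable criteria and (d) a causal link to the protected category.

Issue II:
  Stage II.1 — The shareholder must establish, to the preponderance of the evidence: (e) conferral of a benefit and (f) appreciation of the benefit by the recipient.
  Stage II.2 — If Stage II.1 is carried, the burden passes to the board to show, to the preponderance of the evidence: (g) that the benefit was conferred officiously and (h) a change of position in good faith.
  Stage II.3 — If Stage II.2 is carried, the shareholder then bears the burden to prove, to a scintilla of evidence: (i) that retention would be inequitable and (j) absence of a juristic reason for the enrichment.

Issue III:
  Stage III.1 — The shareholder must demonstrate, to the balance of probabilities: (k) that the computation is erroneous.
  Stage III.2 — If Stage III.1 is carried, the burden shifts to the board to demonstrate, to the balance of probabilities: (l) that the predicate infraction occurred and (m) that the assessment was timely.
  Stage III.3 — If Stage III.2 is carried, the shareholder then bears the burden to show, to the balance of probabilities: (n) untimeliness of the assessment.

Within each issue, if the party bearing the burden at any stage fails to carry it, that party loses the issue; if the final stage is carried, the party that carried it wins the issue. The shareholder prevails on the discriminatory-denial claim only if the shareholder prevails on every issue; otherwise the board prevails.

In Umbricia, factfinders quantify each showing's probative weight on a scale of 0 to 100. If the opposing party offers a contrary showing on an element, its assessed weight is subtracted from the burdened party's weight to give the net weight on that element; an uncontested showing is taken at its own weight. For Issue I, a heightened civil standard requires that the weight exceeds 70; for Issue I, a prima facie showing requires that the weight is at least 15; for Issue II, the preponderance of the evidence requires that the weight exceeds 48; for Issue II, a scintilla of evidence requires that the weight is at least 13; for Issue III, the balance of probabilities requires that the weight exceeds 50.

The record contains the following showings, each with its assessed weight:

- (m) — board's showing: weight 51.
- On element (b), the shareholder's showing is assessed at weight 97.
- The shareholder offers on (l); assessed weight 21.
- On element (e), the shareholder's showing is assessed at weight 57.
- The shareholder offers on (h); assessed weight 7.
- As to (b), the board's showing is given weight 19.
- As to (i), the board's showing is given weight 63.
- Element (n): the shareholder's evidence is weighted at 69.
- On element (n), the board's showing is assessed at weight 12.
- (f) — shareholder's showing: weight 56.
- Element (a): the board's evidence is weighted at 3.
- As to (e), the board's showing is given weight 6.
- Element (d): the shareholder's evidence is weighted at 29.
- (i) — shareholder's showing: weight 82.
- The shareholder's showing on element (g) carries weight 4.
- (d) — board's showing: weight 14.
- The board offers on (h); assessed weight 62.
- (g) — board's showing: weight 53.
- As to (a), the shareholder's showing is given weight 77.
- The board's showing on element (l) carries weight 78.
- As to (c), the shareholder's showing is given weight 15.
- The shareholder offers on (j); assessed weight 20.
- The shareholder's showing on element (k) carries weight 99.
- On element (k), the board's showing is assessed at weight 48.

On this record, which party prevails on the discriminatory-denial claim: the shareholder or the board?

shareholder

— Issue I —
Stage I.1 — burden on shareholder; standard: a heightened civil standard (weight exceeds 70).
    (a): 77 − 3 = 74 > 70 [met]
    (b): 97 − 19 = 78 > 70 [met]
  Stage I.1 is satisfied; the shareholder continues to bear the burden.
Stage I.2 — burden on shareholder; standard: a prima facie showing (weight is at least 15).
    (c): 15 ≥ 15 [met]
    (d): 29 − 14 = 15 ≥ 15 [met]
  All elements met at the final stage.
With every stage satisfied, the shareholder prevails on this issue.
— Issue II —
Stage II.1 (shareholder, the preponderance of the evidence, weight exceeds 48): (e) net 57−6=51 > 48 — meets; (f) 56 > 48 — meets.
  The shareholder carries Stage II.1; the board now bears the burden.
Stage II.2 (board, the preponderance of the evidence, weight exceeds 48): (g) net 53−4=49 > 48 — meets; (h) net 62−7=55 > 48 — meets.
  Stage II.2 is satisfied; the onus moves to the shareholder.
Stage II.3 (shareholder, a scintilla of evidence, weight is at least 13): (i) net 82−63=19 ≥ 13 — meets; (j) 20 ≥ 13 — meets.
  The shareholder carries the last stage.
All stages carried — the shareholder prevails on this issue.
— Issue III —
At Stage III.1 the shareholder must meet the balance of probabilities (weight exceeds 50): on (k) the weight is 99 less the opposing 48 gives net 51, > 50, so (k) meets the standard.
  The shareholder carries Stage III.1; the board now bears the burden.
At Stage III.2 the board must meet the balance of probabilities (weight exceeds 50): on (l) the weight is 78 less the opposing 21 gives net 57, > 50, so (l) meets the standard; on (m) the weight is 51, which does exceed 50, so (m) meets the standard.
  All elements met. The burden passes to the shareholder.
At Stage III.3 the shareholder must meet the balance of probabilities (weight exceeds 50): on (n) the weight is 69 less the opposing 12 gives net 57, which does exceed 50, so (n) meets the standard.
  Stage III.3 carried; the final stage is satisfied.
Every stage carried; the shareholder prevails on this issue.
Per-issue: Issue I → shareholder; Issue II → shareholder; Issue III → shareholder. The shareholder must prevail on every issue; overall, the shareholder prevails.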